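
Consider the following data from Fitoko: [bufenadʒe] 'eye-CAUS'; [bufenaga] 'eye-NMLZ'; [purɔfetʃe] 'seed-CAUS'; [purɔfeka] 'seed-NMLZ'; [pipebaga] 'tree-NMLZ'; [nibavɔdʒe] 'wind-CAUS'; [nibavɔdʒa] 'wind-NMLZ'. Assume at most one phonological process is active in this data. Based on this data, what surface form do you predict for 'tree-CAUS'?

[pipebadʒe]

In [bufenadʒe] and [bufenaga] the final segment of 'eye' alternates: [dʒ] ~ [g].
But 'wind' keeps [dʒ] in both environments ([nibavɔdʒe], [nibavɔdʒa]), so there is no rule changing /dʒ/ to [g] before the NMLZ suffix.
The alternation reflects palatalization before a front vowel: /k/ and /g/ become palato-alveolar [tʃ] and [dʒ] before a front vowel. /g/ is underlying.
The one attested form of 'tree', [pipebaga], shows underlying /pipebag/. Applying the same rule before a front vowel gives [pipebadʒe].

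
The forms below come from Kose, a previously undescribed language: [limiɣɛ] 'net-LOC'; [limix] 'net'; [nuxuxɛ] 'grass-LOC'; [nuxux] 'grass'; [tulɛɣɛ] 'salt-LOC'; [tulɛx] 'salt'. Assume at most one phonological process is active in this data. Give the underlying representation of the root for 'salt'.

/tulɛɣ/

The stem for 'salt' ends in [ɣ] in [tulɛɣɛ] but [x] in [tulɛx].
The stem 'grass' ([nuxuxɛ], [nuxux]) shows [x] unchanged in both environments, so [x] cannot be basic with [ɣ] derived before the LOC suffix.
Therefore /ɣ/ is basic and [x] is derived by word-final obstruent devoicing (voiced obstruents become voiceless word-finally).
So 'salt' = /tulɛɣ/.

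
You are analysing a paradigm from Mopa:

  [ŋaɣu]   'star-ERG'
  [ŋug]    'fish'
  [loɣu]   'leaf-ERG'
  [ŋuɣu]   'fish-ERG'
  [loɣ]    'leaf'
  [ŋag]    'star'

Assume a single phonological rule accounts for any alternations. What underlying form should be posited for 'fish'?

The root 'fish' surfaces as [ŋug] and [ŋuɣu], with a stem-final [g] ~ [ɣ] alternation.
The stem 'leaf' ([loɣ], [loɣu]) shows [ɣ] unchanged in both environments, so [ɣ] cannot be basic with [g] derived in isolation.
Therefore /g/ is basic and [ɣ] is derived by intervocalic spirantization (voiced stops become fricatives between vowels).

/ŋug/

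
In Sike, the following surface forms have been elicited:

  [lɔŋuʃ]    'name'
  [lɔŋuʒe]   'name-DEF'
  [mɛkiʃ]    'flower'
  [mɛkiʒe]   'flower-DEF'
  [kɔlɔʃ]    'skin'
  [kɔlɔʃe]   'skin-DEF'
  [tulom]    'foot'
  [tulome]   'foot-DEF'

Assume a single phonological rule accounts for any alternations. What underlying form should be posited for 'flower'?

'flower' shows [ʃ] ~ [ʒ] at the end of the stem ([mɛkiʃ] vs [mɛkiʒe]).
If /ʃ/ were underlying and a rule turned it into [ʒ] before the DEF suffix, 'skin' would also alternate; but it has [ʃ] in both [kɔlɔʃ] and [kɔlɔʃe].
The underlying segment must be /ʒ/; voiced obstruents become voiceless word-finally, yielding [ʃ] there.
The underlying form of 'flower' is therefore /mɛkiʒ/.

/mɛkiʒ/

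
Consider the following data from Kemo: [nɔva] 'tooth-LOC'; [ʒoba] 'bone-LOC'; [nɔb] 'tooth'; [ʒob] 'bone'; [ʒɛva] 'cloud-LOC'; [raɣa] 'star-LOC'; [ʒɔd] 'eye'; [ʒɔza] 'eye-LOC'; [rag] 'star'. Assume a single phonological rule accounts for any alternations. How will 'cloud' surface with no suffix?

The root 'tooth' surfaces as [nɔva] and [nɔb], with a stem-final [v] ~ [b] alternation.
If /b/ were underlying and a rule turned it into [v] before the LOC suffix, 'bone' would also alternate; but it has [b] in both [ʒoba] and [ʒob].
So /v/ is underlying, and a rule of word-final hardening — voiced fricatives become stops word-finally — gives [b].
The one attested form of 'cloud', [ʒɛva], shows underlying /ʒɛv/. Applying the same rule word-finally gives [ʒɛb].

[ʒɛb]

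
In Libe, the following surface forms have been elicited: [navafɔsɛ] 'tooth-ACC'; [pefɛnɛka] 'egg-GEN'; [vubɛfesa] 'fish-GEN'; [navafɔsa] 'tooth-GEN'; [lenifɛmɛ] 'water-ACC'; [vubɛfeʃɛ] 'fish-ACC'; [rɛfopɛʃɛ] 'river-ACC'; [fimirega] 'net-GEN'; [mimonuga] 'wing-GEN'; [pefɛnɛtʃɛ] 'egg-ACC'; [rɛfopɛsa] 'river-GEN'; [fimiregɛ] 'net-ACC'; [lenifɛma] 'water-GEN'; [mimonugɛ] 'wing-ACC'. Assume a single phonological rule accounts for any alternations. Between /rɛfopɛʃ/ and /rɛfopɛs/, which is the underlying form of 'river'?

/rɛfopɛʃ/

The root 'river' surfaces as [rɛfopɛsa] and [rɛfopɛʃɛ], with a stem-final [s] ~ [ʃ] alternation.
The stem 'tooth' ([navafɔsa], [navafɔsɛ]) shows [s] unchanged in both environments, so [s] cannot be basic with [ʃ] derived before the ACC suffix.
So /ʃ/ is underlying, and a rule of depalatalization — palato-alveolar /tʃ/ and /ʃ/ become [k] and [s] when no front vowel follows — gives [s].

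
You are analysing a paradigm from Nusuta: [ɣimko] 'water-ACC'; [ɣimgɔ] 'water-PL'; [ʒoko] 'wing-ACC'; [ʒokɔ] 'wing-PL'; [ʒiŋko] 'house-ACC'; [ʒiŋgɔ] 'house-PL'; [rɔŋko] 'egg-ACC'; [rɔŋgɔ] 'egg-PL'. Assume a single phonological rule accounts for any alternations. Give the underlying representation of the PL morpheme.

The PL suffix surfaces as [-gɔ] and [-kɔ], depending on the final segment of the stem.
The ACC suffix, which begins with [k], is invariant after every stem; so [k] is not altered by any rule here.
The PL suffix is therefore /-gɔ/ underlyingly, with post-vocalic devoicing: voiced stops become voiceless after a vowel.

/-gɔ/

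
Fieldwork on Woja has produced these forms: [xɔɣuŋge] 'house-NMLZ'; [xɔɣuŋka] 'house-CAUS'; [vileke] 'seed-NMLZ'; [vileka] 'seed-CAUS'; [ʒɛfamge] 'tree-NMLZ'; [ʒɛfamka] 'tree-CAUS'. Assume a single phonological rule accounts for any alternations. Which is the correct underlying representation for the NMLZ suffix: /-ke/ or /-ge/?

/-ge/

The NMLZ morpheme has two allomorphs, [-ge] and [-ke].
The CAUS suffix, which begins with [k], is invariant after every stem; so [k] is not altered by any rule here.
The NMLZ suffix is therefore /-ge/ underlyingly, with post-vocalic devoicing: voiced stops become voiceless after a vowel.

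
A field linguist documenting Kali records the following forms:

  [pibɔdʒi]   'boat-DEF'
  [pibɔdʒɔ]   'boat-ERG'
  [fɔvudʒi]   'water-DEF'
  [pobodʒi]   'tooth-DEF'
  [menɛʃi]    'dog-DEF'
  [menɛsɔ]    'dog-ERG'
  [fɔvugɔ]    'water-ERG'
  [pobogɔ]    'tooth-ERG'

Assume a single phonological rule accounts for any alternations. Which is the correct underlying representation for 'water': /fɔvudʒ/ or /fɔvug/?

In [fɔvugɔ] and [fɔvudʒi] the final segment of 'water' alternates: [g] ~ [dʒ].
Compare 'boat', with invariant [dʒ] in [pibɔdʒɔ] and [pibɔdʒi]: an analysis with underlying /dʒ/ and a rule producing [g] before the ERG suffix would wrongly predict alternation here too.
The underlying segment must be /g/; /g/ and /s/ become palato-alveolar [dʒ] and [ʃ] before a front vowel, yielding [dʒ] there.

/fɔvug/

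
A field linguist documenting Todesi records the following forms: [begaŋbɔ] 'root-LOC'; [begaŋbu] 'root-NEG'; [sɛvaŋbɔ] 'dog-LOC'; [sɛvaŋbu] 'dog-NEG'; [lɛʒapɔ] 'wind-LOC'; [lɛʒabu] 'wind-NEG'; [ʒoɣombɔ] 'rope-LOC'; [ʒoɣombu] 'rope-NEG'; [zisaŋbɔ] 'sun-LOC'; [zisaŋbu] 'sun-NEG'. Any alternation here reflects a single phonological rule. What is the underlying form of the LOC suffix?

The LOC suffix surfaces as [-bɔ] and [-pɔ], depending on the final segment of the stem.
The NEG suffix, which begins with [b], is invariant after every stem; so [b] is not altered by any rule here.
So the underlying form is /-pɔ/, and voiceless stops become voiced after a nasal.

/-pɔ/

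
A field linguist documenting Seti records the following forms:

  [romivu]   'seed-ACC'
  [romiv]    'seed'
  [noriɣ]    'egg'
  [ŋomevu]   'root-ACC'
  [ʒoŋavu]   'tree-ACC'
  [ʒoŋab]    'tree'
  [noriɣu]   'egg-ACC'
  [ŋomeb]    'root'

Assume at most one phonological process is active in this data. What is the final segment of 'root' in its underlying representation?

The root 'root' surfaces as [ŋomeb] and [ŋomevu], with a stem-final [b] ~ [v] alternation.
Compare 'seed', with invariant [v] in [romiv] and [romivu]: an analysis with underlying /v/ and a rule producing [b] in isolation would wrongly predict alternation here too.
The alternation reflects intervocalic spirantization: voiced stops become fricatives between vowels. /b/ is underlying.

/b/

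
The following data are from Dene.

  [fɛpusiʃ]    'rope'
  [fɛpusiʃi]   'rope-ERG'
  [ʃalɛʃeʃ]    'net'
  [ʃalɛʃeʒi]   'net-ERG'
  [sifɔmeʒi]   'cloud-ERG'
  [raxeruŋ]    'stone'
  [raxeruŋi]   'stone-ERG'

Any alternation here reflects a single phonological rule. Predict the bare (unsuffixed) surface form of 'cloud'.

[sifɔmeʃ]

In [ʃalɛʃeʃ] and [ʃalɛʃeʒi] the final segment of 'net' alternates: [ʃ] ~ [ʒ].
If /ʃ/ were underlying and a rule turned it into [ʒ] before the ERG suffix, 'rope' would also alternate; but it has [ʃ] in both [fɛpusiʃ] and [fɛpusiʃi].
Therefore /ʒ/ is basic and [ʃ] is derived by word-final obstruent devoicing (voiced obstruents become voiceless word-finally).
From [sifɔmeʒi] the stem 'cloud' is /sifɔmeʒ/; word-finally this yields [sifɔmeʃ].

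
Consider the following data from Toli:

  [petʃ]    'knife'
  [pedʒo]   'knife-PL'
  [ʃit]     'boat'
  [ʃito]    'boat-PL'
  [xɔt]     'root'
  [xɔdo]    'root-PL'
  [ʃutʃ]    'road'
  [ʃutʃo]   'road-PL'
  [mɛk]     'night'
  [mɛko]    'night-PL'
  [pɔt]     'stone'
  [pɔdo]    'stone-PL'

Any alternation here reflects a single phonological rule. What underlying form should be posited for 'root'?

The stem for 'root' ends in [t] in [xɔt] but [d] in [xɔdo].
If /t/ were underlying and a rule turned it into [d] before the PL suffix, 'boat' would also alternate; but it has [t] in both [ʃit] and [ʃito].
So /d/ is underlying, and a rule of word-final obstruent devoicing — voiced obstruents become voiceless word-finally — gives [t].

/xɔd/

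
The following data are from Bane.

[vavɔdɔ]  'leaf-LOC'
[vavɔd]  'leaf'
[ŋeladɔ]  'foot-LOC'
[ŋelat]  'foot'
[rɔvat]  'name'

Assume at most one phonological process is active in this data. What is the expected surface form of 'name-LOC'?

[rɔvadɔ]

In [ŋeladɔ] and [ŋelat] the final segment of 'foot' alternates: [d] ~ [t].
Compare 'leaf', with invariant [d] in [vavɔdɔ] and [vavɔd]: an analysis with underlying /d/ and a rule producing [t] in isolation would wrongly predict alternation here too.
So /t/ is underlying, and a rule of intervocalic voicing — voiceless stops become voiced between vowels — gives [d].
The one attested form of 'name', [rɔvat], shows underlying /rɔvat/. Applying the same rule between vowels gives [rɔvadɔ].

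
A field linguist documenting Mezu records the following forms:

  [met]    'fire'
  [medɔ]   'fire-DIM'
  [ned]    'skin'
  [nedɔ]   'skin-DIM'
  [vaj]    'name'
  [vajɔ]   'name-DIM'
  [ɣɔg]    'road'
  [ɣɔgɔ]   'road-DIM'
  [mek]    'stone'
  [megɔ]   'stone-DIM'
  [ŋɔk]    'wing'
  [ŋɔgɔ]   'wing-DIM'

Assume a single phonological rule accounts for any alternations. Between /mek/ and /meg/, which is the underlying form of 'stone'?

'stone' shows [k] ~ [g] at the end of the stem ([mek] vs [megɔ]).
The stem 'road' ([ɣɔg], [ɣɔgɔ]) shows [g] unchanged in both environments, so [g] cannot be basic with [k] derived in isolation.
The underlying segment must be /k/; voiceless stops become voiced between vowels, yielding [g] there.

/mek/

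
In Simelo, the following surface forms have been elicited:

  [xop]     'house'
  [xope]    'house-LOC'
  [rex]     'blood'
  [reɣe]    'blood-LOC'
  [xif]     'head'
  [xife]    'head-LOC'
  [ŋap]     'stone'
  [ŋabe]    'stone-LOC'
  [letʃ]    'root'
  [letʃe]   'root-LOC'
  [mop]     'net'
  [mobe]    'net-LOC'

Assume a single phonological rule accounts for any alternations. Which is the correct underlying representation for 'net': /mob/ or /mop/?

/mob/

'net' shows [p] ~ [b] at the end of the stem ([mop] vs [mobe]).
The stem 'house' ([xop], [xope]) shows [p] unchanged in both environments, so [p] cannot be basic with [b] derived before the LOC suffix.
So /b/ is underlying, and a rule of word-final obstruent devoicing — voiced obstruents become voiceless word-finally — gives [p].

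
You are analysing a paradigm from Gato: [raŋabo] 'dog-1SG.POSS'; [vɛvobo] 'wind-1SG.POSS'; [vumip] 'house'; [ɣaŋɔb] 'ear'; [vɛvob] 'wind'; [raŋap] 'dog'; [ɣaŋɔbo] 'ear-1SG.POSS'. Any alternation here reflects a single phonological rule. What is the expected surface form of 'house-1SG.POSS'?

The root 'dog' surfaces as [raŋabo] and [raŋap], with a stem-final [b] ~ [p] alternation.
Compare 'ear', with invariant [b] in [ɣaŋɔbo] and [ɣaŋɔb]: an analysis with underlying /b/ and a rule producing [p] in isolation would wrongly predict alternation here too.
Therefore /p/ is basic and [b] is derived by intervocalic voicing (voiceless stops become voiced between vowels).
The one attested form of 'house', [vumip], shows underlying /vumip/. Applying the same rule between vowels gives [vumibo].

[vumibo]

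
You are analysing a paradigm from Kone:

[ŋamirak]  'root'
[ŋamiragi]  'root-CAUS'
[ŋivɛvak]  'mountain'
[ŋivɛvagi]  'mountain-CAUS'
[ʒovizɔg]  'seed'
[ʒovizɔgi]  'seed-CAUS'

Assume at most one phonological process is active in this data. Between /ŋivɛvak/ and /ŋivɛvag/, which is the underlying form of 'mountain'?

/ŋivɛvak/

In [ŋivɛvak] and [ŋivɛvagi] the final segment of 'mountain' alternates: [k] ~ [g].
The stem 'seed' ([ʒovizɔg], [ʒovizɔgi]) shows [g] unchanged in both environments, so [g] cannot be basic with [k] derived in isolation.
The alternation reflects intervocalic voicing: voiceless stops become voiced between vowels. /k/ is underlying.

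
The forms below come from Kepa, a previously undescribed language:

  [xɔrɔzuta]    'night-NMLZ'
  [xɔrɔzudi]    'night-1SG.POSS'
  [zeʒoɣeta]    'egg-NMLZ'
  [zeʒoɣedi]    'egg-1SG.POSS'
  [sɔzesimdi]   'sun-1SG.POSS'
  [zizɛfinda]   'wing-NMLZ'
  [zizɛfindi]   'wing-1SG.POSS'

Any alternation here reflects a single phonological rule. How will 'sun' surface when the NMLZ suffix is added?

[sɔzesimda]

The NMLZ morpheme has two allomorphs, [-da] and [-ta].
By contrast the 1SG.POSS suffix keeps its initial [d] throughout — that segment must be underlying.
So the underlying form is /-ta/, and voiceless stops become voiced after a nasal.
After 'sun', which ends in a nasal, the suffix surfaces as [-da], giving [sɔzesimda].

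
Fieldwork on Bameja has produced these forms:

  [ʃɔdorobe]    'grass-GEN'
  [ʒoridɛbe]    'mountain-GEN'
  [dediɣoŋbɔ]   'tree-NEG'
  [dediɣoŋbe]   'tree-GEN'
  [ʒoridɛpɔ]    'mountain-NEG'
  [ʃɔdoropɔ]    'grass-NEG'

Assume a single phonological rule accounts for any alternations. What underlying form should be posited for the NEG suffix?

The NEG suffix surfaces as [-bɔ] and [-pɔ], depending on the final segment of the stem.
The GEN suffix, which begins with [b], is invariant after every stem; so [b] is not altered by any rule here.
So the underlying form is /-pɔ/, and voiceless stops become voiced after a nasal.

/-pɔ/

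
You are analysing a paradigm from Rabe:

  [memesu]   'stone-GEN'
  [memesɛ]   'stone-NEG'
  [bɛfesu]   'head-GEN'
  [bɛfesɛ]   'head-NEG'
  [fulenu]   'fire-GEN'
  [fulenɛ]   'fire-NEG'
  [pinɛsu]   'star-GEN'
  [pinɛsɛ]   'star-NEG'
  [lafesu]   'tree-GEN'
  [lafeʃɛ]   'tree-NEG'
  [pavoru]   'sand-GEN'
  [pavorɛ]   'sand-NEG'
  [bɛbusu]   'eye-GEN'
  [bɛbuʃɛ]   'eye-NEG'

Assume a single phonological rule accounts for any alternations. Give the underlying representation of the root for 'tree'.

In [lafesu] and [lafeʃɛ] the final segment of 'tree' alternates: [s] ~ [ʃ].
But 'star' keeps [s] in both environments ([pinɛsu], [pinɛsɛ]), so there is no rule changing /s/ to [ʃ] before the NEG suffix.
So /ʃ/ is underlying, and a rule of depalatalization — palato-alveolar /ʃ/ becomes [s] when no front vowel follows — gives [s].

/lafeʃ/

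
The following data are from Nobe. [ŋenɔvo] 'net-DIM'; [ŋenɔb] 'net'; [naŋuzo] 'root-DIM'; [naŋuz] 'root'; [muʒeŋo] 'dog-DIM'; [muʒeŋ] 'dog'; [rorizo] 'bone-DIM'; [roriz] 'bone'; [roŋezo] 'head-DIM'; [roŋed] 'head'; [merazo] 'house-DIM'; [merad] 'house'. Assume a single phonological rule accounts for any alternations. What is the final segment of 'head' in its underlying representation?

/d/

'head' shows [z] ~ [d] at the end of the stem ([roŋezo] vs [roŋed]).
But 'bone' keeps [z] in both environments ([rorizo], [roriz]), so there is no rule changing /z/ to [d] in isolation.
The alternation reflects intervocalic spirantization: voiced stops become fricatives between vowels. /d/ is underlying.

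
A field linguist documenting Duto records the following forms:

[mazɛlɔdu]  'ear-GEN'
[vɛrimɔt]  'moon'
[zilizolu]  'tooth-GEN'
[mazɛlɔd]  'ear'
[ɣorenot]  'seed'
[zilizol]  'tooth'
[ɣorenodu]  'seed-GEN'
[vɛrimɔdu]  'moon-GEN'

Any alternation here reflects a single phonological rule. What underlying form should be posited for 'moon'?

/vɛrimɔt/

'moon' shows [t] ~ [d] at the end of the stem ([vɛrimɔt] vs [vɛrimɔdu]).
The stem 'ear' ([mazɛlɔd], [mazɛlɔdu]) shows [d] unchanged in both environments, so [d] cannot be basic with [t] derived in isolation.
Therefore /t/ is basic and [d] is derived by intervocalic voicing (voiceless stops become voiced between vowels).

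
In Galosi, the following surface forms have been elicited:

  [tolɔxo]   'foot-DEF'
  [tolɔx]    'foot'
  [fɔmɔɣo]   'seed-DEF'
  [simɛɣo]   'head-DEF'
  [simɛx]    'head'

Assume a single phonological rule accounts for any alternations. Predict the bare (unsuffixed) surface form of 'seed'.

In [simɛɣo] and [simɛx] the final segment of 'head' alternates: [ɣ] ~ [x].
The stem 'foot' ([tolɔxo], [tolɔx]) shows [x] unchanged in both environments, so [x] cannot be basic with [ɣ] derived before the DEF suffix.
Therefore /ɣ/ is basic and [x] is derived by word-final obstruent devoicing (voiced obstruents become voiceless word-finally).
The one attested form of 'seed', [fɔmɔɣo], shows underlying /fɔmɔɣ/. Applying the same rule word-finally gives [fɔmɔx].

[fɔmɔx]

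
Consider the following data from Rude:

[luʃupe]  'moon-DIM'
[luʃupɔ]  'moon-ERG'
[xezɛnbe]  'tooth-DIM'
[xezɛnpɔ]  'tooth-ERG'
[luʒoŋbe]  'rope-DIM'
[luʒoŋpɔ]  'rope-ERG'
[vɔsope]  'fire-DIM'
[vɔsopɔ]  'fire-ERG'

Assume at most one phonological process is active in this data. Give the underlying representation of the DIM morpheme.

/-be/

The DIM suffix surfaces as [-be] and [-pe], depending on the final segment of the stem.
The ERG suffix, which begins with [p], is invariant after every stem; so [p] is not altered by any rule here.
The DIM suffix is therefore /-be/ underlyingly, with post-vocalic devoicing: voiced stops become voiceless after a vowel.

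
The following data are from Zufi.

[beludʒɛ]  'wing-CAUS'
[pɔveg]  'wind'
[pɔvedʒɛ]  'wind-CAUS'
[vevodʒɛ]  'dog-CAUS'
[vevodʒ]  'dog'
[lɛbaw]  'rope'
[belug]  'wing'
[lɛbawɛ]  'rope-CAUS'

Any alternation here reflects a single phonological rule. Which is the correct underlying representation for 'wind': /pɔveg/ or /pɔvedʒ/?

In [pɔvedʒɛ] and [pɔveg] the final segment of 'wind' alternates: [dʒ] ~ [g].
Compare 'dog', with invariant [dʒ] in [vevodʒɛ] and [vevodʒ]: an analysis with underlying /dʒ/ and a rule producing [g] in isolation would wrongly predict alternation here too.
The alternation reflects palatalization before a front vowel: /g/ becomes palato-alveolar [dʒ] before a front vowel. /g/ is underlying.

/pɔveg/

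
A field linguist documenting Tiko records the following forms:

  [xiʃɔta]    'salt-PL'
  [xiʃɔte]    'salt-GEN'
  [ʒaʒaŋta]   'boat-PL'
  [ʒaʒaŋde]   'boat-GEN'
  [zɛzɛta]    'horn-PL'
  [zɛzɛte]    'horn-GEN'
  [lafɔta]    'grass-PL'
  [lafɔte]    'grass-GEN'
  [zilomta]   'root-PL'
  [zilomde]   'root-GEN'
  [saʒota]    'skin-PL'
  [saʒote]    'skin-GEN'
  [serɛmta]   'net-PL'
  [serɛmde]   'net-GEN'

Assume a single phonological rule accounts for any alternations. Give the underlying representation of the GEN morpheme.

/-de/

The GEN suffix surfaces as [-de] and [-te], depending on the final segment of the stem.
The PL suffix, which begins with [t], is invariant after every stem; so [t] is not altered by any rule here.
So the underlying form is /-de/, and voiced stops become voiceless after a vowel.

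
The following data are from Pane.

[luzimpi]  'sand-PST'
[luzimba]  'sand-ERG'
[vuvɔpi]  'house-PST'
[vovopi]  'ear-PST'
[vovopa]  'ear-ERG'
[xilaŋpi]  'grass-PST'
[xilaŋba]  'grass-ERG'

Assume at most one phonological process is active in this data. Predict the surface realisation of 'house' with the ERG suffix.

The ERG morpheme has two allomorphs, [-ba] and [-pa].
The PST suffix, which begins with [p], is invariant after every stem; so [p] is not altered by any rule here.
So the underlying form is /-ba/, and voiced stops become voiceless after a vowel.
After 'house', which ends in a vowel, the suffix surfaces as [-pa], giving [vuvɔpa].

[vuvɔpa]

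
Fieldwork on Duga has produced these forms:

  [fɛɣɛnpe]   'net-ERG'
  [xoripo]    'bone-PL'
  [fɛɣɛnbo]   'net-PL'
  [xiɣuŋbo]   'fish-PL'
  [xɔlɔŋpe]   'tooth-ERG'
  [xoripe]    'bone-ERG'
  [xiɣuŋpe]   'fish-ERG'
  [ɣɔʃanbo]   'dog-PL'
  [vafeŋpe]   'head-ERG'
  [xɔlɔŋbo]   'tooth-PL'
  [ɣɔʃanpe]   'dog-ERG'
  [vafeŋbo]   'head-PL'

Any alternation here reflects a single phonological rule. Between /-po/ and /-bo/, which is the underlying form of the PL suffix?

The PL suffix surfaces as [-bo] and [-po], depending on the final segment of the stem.
The ERG suffix, which begins with [p], is invariant after every stem; so [p] is not altered by any rule here.
The PL suffix is therefore /-bo/ underlyingly, with post-vocalic devoicing: voiced stops become voiceless after a vowel.

/-bo/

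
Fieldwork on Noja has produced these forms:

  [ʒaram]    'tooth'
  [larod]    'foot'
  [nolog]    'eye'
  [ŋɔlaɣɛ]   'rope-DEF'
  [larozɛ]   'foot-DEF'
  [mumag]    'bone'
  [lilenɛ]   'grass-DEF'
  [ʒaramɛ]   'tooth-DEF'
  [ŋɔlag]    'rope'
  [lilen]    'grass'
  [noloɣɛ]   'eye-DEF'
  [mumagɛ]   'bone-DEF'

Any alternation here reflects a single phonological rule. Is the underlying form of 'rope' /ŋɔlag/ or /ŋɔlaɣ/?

'rope' shows [ɣ] ~ [g] at the end of the stem ([ŋɔlaɣɛ] vs [ŋɔlag]).
Compare 'bone', with invariant [g] in [mumagɛ] and [mumag]: an analysis with underlying /g/ and a rule producing [ɣ] before the DEF suffix would wrongly predict alternation here too.
The underlying segment must be /ɣ/; voiced fricatives become stops word-finally, yielding [g] there.

/ŋɔlaɣ/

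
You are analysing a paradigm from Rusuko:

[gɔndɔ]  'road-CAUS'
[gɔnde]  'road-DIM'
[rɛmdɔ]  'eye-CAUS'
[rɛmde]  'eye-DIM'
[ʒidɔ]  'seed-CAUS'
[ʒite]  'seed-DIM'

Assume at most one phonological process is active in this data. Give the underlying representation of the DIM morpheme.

/-te/

The DIM morpheme has two allomorphs, [-de] and [-te].
By contrast the CAUS suffix keeps its initial [d] throughout — that segment must be underlying.
The DIM suffix is therefore /-te/ underlyingly, with post-nasal voicing: voiceless stops become voiced after a nasal.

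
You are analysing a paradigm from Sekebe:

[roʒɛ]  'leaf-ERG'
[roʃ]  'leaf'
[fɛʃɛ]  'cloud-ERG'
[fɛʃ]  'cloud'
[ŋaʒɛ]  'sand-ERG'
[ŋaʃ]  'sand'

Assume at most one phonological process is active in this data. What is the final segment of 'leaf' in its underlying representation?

/ʒ/

'leaf' shows [ʒ] ~ [ʃ] at the end of the stem ([roʒɛ] vs [roʃ]).
But 'cloud' keeps [ʃ] in both environments ([fɛʃɛ], [fɛʃ]), so there is no rule changing /ʃ/ to [ʒ] before the ERG suffix.
The underlying segment must be /ʒ/; voiced obstruents become voiceless word-finally, yielding [ʃ] there.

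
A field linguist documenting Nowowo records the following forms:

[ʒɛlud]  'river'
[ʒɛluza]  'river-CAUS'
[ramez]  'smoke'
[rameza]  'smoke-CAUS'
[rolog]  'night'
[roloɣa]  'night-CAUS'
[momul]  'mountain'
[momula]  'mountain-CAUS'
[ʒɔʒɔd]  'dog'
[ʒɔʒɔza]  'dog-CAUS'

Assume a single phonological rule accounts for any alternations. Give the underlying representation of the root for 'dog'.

In [ʒɔʒɔd] and [ʒɔʒɔza] the final segment of 'dog' alternates: [d] ~ [z].
The stem 'smoke' ([ramez], [rameza]) shows [z] unchanged in both environments, so [z] cannot be basic with [d] derived in isolation.
Therefore /d/ is basic and [z] is derived by intervocalic spirantization (voiced stops become fricatives between vowels).

/ʒɔʒɔd/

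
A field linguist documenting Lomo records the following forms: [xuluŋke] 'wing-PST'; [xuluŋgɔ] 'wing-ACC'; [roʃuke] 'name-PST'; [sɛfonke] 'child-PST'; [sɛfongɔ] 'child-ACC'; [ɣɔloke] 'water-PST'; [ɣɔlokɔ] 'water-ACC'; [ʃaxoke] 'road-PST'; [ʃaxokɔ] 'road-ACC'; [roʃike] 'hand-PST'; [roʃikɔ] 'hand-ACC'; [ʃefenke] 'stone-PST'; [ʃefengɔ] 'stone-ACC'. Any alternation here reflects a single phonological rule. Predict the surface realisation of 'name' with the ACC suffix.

The ACC morpheme has two allomorphs, [-gɔ] and [-kɔ].
By contrast the PST suffix keeps its initial [k] throughout — that segment must be underlying.
So the underlying form is /-gɔ/, and voiced stops become voiceless after a vowel.
After 'name', which ends in a vowel, the suffix surfaces as [-kɔ], giving [roʃukɔ].

[roʃukɔ]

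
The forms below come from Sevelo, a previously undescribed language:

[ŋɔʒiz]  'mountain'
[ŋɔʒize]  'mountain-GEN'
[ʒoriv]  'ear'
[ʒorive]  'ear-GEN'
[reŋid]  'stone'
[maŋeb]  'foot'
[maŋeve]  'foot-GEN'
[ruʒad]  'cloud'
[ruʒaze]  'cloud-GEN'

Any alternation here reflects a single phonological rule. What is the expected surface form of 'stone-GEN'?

In [ruʒad] and [ruʒaze] the final segment of 'cloud' alternates: [d] ~ [z].
But 'mountain' keeps [z] in both environments ([ŋɔʒiz], [ŋɔʒize]), so there is no rule changing /z/ to [d] in isolation.
The alternation reflects intervocalic spirantization: voiced stops become fricatives between vowels. /d/ is underlying.
From [reŋid] the stem 'stone' is /reŋid/; between vowels this yields [reŋize].

[reŋize]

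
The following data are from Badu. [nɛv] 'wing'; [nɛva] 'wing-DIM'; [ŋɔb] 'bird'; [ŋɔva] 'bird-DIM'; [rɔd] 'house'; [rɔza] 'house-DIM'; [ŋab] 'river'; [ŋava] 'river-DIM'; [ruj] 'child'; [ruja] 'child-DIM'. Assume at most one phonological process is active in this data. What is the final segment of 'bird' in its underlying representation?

/b/

In [ŋɔb] and [ŋɔva] the final segment of 'bird' alternates: [b] ~ [v].
The stem 'wing' ([nɛv], [nɛva]) shows [v] unchanged in both environments, so [v] cannot be basic with [b] derived in isolation.
The alternation reflects intervocalic spirantization: voiced stops become fricatives between vowels. /b/ is underlying.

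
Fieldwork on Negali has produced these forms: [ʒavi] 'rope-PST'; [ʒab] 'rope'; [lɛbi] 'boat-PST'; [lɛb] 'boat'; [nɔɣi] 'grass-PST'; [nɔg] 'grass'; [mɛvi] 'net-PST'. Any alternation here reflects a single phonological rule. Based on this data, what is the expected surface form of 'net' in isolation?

The root 'rope' surfaces as [ʒavi] and [ʒab], with a stem-final [v] ~ [b] alternation.
If /b/ were underlying and a rule turned it into [v] before the PST suffix, 'boat' would also alternate; but it has [b] in both [lɛbi] and [lɛb].
So /v/ is underlying, and a rule of word-final hardening — voiced fricatives become stops word-finally — gives [b].
The one attested form of 'net', [mɛvi], shows underlying /mɛv/. Applying the same rule word-finally gives [mɛb].

[mɛb]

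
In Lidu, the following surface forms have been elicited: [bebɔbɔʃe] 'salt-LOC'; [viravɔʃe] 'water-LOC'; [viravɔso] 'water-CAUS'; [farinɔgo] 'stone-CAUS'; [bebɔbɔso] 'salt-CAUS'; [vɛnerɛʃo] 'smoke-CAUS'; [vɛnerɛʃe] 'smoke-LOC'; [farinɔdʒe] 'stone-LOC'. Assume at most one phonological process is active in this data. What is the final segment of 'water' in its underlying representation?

The root 'water' surfaces as [viravɔʃe] and [viravɔso], with a stem-final [ʃ] ~ [s] alternation.
If /ʃ/ were underlying and a rule turned it into [s] before the CAUS suffix, 'smoke' would also alternate; but it has [ʃ] in both [vɛnerɛʃe] and [vɛnerɛʃo].
The alternation reflects palatalization before a front vowel: /g/ and /s/ become palato-alveolar [dʒ] and [ʃ] before a front vowel. /s/ is underlying.

/s/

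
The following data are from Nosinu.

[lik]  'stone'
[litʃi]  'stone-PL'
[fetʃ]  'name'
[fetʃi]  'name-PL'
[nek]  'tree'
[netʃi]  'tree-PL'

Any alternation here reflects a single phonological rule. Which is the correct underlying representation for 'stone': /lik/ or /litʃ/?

The root 'stone' surfaces as [lik] and [litʃi], with a stem-final [k] ~ [tʃ] alternation.
If /tʃ/ were underlying and a rule turned it into [k] in isolation, 'name' would also alternate; but it has [tʃ] in both [fetʃ] and [fetʃi].
Therefore /k/ is basic and [tʃ] is derived by palatalization before a front vowel (/k/ becomes palato-alveolar [tʃ] before a front vowel).

/lik/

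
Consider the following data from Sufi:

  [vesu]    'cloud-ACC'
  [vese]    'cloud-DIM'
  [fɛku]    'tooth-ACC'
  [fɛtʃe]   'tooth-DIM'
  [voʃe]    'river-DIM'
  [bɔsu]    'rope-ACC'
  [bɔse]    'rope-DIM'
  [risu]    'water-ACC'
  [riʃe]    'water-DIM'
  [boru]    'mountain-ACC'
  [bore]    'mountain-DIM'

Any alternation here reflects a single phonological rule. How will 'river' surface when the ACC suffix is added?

The stem for 'water' ends in [s] in [risu] but [ʃ] in [riʃe].
The stem 'cloud' ([vesu], [vese]) shows [s] unchanged in both environments, so [s] cannot be basic with [ʃ] derived before the DIM suffix.
Therefore /ʃ/ is basic and [s] is derived by depalatalization (palato-alveolar /tʃ/ and /ʃ/ become [k] and [s] when no front vowel follows).
From [voʃe] the stem 'river' is /voʃ/; when no front vowel follows this yields [vosu].

[vosu]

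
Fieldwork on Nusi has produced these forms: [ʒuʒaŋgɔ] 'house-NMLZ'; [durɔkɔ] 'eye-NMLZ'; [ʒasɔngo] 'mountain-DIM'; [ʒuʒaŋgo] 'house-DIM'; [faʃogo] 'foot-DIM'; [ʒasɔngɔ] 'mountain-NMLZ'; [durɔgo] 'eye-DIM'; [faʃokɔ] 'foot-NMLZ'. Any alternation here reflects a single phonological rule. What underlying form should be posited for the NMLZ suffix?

/-kɔ/

The NMLZ suffix surfaces as [-gɔ] and [-kɔ], depending on the final segment of the stem.
The DIM suffix, which begins with [g], is invariant after every stem; so [g] is not altered by any rule here.
So the underlying form is /-kɔ/, and voiceless stops become voiced after a nasal.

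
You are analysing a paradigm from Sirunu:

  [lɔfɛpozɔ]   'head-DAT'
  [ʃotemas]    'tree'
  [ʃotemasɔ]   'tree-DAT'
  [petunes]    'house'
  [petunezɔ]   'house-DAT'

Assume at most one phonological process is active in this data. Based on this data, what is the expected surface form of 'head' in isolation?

[lɔfɛpos]

The stem for 'house' ends in [s] in [petunes] but [z] in [petunezɔ].
Compare 'tree', with invariant [s] in [ʃotemas] and [ʃotemasɔ]: an analysis with underlying /s/ and a rule producing [z] before the DAT suffix would wrongly predict alternation here too.
The underlying segment must be /z/; voiced obstruents become voiceless word-finally, yielding [s] there.
The one attested form of 'head', [lɔfɛpozɔ], shows underlying /lɔfɛpoz/. Applying the same rule word-finally gives [lɔfɛpos].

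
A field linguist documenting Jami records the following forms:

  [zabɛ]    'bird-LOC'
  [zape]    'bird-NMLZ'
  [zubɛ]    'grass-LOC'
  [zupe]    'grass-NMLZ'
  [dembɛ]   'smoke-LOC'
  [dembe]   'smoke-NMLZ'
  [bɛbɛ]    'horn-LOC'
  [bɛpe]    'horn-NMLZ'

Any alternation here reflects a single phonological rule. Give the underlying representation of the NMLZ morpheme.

/-pe/

The NMLZ suffix surfaces as [-be] and [-pe], depending on the final segment of the stem.
By contrast the LOC suffix keeps its initial [b] throughout — that segment must be underlying.
The NMLZ suffix is therefore /-pe/ underlyingly, with post-nasal voicing: voiceless stops become voiced after a nasal.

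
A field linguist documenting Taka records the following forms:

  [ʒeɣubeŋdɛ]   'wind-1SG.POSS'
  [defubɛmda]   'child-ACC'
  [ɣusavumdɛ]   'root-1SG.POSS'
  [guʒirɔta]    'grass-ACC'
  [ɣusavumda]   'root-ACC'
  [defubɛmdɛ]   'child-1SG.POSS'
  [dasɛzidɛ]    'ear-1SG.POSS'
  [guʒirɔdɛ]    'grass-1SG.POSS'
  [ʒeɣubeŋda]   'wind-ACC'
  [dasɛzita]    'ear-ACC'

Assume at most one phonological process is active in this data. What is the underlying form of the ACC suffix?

/-ta/

The ACC morpheme has two allomorphs, [-da] and [-ta].
The 1SG.POSS suffix, which begins with [d], is invariant after every stem; so [d] is not altered by any rule here.
The ACC suffix is therefore /-ta/ underlyingly, with post-nasal voicing: voiceless stops become voiced after a nasal.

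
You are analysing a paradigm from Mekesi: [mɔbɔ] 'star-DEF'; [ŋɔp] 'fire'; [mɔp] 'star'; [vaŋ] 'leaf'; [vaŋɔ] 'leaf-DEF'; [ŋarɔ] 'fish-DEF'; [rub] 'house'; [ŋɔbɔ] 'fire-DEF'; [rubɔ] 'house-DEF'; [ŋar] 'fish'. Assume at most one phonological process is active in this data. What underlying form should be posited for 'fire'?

In [ŋɔbɔ] and [ŋɔp] the final segment of 'fire' alternates: [b] ~ [p].
But 'house' keeps [b] in both environments ([rubɔ], [rub]), so there is no rule changing /b/ to [p] in isolation.
So /p/ is underlying, and a rule of intervocalic voicing — voiceless stops become voiced between vowels — gives [b].
So 'fire' = /ŋɔp/.

/ŋɔp/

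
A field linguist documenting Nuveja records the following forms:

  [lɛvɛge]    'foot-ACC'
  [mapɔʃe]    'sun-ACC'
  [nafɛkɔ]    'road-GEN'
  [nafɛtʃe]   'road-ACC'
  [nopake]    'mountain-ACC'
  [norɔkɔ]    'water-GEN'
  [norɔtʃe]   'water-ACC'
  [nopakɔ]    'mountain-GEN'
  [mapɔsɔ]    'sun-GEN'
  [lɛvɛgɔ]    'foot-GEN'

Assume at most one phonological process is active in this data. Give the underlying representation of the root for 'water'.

'water' shows [k] ~ [tʃ] at the end of the stem ([norɔkɔ] vs [norɔtʃe]).
But 'mountain' keeps [k] in both environments ([nopakɔ], [nopake]), so there is no rule changing /k/ to [tʃ] before the ACC suffix.
Therefore /tʃ/ is basic and [k] is derived by depalatalization (palato-alveolar /tʃ/ and /ʃ/ become [k] and [s] when no front vowel follows).
Hence 'water' is /norɔtʃ/ underlyingly.

/norɔtʃ/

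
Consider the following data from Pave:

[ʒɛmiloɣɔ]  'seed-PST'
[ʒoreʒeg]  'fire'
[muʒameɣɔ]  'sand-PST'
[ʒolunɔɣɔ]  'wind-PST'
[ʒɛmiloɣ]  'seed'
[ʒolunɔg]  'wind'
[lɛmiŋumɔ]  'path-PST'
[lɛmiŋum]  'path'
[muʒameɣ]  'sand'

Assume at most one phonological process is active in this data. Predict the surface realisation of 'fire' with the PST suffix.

[ʒoreʒeɣɔ]

In [ʒolunɔg] and [ʒolunɔɣɔ] the final segment of 'wind' alternates: [g] ~ [ɣ].
But 'sand' keeps [ɣ] in both environments ([muʒameɣ], [muʒameɣɔ]), so there is no rule changing /ɣ/ to [g] in isolation.
The underlying segment must be /g/; voiced stops become fricatives between vowels, yielding [ɣ] there.
From [ʒoreʒeg] the stem 'fire' is /ʒoreʒeg/; between vowels this yields [ʒoreʒeɣɔ].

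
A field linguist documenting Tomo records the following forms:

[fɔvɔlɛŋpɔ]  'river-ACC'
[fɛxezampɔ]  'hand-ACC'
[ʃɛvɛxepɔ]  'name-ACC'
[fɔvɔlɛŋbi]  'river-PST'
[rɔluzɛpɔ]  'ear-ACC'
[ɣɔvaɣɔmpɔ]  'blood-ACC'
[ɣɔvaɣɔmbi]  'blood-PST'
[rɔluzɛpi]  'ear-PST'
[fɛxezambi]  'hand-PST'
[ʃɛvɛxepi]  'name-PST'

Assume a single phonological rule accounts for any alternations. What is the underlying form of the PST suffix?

The PST morpheme has two allomorphs, [-bi] and [-pi].
The ACC suffix, which begins with [p], is invariant after every stem; so [p] is not altered by any rule here.
The PST suffix is therefore /-bi/ underlyingly, with post-vocalic devoicing: voiced stops become voiceless after a vowel.

/-bi/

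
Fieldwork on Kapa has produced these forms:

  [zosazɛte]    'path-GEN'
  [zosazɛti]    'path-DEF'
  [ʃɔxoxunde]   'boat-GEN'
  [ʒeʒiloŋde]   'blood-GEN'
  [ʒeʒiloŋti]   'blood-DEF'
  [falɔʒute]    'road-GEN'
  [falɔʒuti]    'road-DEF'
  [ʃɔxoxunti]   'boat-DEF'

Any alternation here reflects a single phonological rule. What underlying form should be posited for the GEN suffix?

/-de/

The GEN morpheme has two allomorphs, [-de] and [-te].
The DEF suffix, which begins with [t], is invariant after every stem; so [t] is not altered by any rule here.
So the underlying form is /-de/, and voiced stops become voiceless after a vowel.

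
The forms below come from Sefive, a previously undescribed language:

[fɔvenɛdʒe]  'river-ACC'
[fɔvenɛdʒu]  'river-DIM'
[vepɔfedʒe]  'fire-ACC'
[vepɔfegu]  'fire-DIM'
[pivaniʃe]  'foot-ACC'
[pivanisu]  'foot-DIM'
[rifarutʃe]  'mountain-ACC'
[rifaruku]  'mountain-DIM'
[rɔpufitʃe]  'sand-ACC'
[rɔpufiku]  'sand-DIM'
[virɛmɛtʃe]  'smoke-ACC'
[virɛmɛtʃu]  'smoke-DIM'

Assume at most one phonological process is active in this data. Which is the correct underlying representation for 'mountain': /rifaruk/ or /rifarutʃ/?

/rifaruk/

In [rifarutʃe] and [rifaruku] the final segment of 'mountain' alternates: [tʃ] ~ [k].
If /tʃ/ were underlying and a rule turned it into [k] before the DIM suffix, 'smoke' would also alternate; but it has [tʃ] in both [virɛmɛtʃe] and [virɛmɛtʃu].
The underlying segment must be /k/; /k/, /g/ and /s/ become palato-alveolar [tʃ], [dʒ] and [ʃ] before a front vowel, yielding [tʃ] there.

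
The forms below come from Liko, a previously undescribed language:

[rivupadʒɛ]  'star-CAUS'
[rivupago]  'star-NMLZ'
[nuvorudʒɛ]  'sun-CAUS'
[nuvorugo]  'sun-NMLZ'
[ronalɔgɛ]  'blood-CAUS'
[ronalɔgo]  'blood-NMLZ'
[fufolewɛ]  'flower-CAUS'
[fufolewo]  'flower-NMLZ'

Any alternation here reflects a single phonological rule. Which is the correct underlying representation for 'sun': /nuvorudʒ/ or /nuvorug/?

In [nuvorudʒɛ] and [nuvorugo] the final segment of 'sun' alternates: [dʒ] ~ [g].
If /g/ were underlying and a rule turned it into [dʒ] before the CAUS suffix, 'blood' would also alternate; but it has [g] in both [ronalɔgɛ] and [ronalɔgo].
The alternation reflects depalatalization: palato-alveolar /dʒ/ becomes [g] when no front vowel follows. /dʒ/ is underlying.

/nuvorudʒ/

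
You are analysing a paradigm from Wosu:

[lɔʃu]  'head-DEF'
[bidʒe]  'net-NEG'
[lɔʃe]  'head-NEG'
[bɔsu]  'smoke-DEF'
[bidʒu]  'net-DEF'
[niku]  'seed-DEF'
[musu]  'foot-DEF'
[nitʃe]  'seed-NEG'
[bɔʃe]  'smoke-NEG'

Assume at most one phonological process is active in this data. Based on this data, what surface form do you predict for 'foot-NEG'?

In [bɔʃe] and [bɔsu] the final segment of 'smoke' alternates: [ʃ] ~ [s].
The stem 'head' ([lɔʃe], [lɔʃu]) shows [ʃ] unchanged in both environments, so [ʃ] cannot be basic with [s] derived before the DEF suffix.
So /s/ is underlying, and a rule of palatalization before a front vowel — /k/ and /s/ become palato-alveolar [tʃ] and [ʃ] before a front vowel — gives [ʃ].
From [musu] the stem 'foot' is /mus/; before a front vowel this yields [muʃe].

[muʃe]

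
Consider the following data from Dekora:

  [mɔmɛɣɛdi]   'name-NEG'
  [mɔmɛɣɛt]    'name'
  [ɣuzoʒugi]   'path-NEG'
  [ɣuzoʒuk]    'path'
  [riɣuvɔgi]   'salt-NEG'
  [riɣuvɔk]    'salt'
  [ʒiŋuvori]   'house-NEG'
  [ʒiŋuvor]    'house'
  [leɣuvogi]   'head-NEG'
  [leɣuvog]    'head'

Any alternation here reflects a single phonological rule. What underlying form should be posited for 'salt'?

/riɣuvɔk/

The stem for 'salt' ends in [g] in [riɣuvɔgi] but [k] in [riɣuvɔk].
Compare 'head', with invariant [g] in [leɣuvogi] and [leɣuvog]: an analysis with underlying /g/ and a rule producing [k] in isolation would wrongly predict alternation here too.
The underlying segment must be /k/; voiceless stops become voiced between vowels, yielding [g] there.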